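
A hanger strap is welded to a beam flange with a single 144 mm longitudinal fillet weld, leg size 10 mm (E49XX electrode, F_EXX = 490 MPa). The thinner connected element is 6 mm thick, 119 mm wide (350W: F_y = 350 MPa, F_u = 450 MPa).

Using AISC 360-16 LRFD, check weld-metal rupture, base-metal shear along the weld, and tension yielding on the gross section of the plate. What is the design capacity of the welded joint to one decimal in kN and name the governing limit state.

Weld metal: throat = 0.707×10 = 7.07 mm, L = 144 mm. φR_n = 0.75 × 0.6 × 490 × 7.07 × 144 = 224.5 kN.
Base metal shear (6 mm plate): yield φR_n = 1.0×0.6×350×6×144 = 181.4 kN; rupture φR_n = 0.75×0.6×450×6×144 = 175.0 kN; take 175.0 kN (rupture).
Tension yield (gross): A_g = 119×6 = 714 mm². φR_n = 0.90 × 350 × 714 = 224.9 kN.
Governing: min(224.5, 175.0, 224.9) = 175.0 kN → base-metal shear.

175.0 kN (base-metal shear governs)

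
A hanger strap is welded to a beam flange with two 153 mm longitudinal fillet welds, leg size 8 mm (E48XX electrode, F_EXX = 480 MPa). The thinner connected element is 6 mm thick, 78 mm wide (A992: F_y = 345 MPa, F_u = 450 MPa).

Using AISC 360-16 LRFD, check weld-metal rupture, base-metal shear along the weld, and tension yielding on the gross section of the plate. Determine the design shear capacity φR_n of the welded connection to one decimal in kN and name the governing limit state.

Weld metal: throat = 0.707×8 = 5.656 mm, L = 2×153 = 306 mm. φR_n = 0.75 × 0.6 × 480 × 5.656 × 306 = 373.8 kN.
Base metal shear (6 mm plate): yield φR_n = 1.0×0.6×345×6×306 = 380.1 kN; rupture φR_n = 0.75×0.6×450×6×306 = 371.8 kN; take 371.8 kN (rupture).
Tension yield (gross): A_g = 78×6 = 468 mm². φR_n = 0.90 × 345 × 468 = 145.3 kN.
Governing: min(373.8, 371.8, 145.3) = 145.3 kN → gross-section yield.

145.3 kN (gross-section yield governs)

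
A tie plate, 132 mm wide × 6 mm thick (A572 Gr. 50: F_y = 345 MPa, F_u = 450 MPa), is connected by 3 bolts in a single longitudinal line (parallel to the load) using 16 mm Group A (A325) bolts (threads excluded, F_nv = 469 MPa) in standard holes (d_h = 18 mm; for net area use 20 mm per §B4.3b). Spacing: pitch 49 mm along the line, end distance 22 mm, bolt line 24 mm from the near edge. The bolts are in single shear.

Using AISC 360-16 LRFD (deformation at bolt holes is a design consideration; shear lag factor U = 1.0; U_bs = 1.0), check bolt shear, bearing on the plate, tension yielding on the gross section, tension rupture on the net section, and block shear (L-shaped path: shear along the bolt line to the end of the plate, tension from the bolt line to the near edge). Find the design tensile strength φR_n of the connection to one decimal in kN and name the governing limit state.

113.4 kN (block shear governs)

Bolt shear: A_b = π(16)²/4 = 201.06 mm². φR_n = 0.75 × 469 × 201.06 × 3 × 1 = 212.2 kN.
Bearing (6 mm plate, F_u = 450 MPa): end bolts L_c = 22 − 18/2 = 13, R_n = min(1.2×13×6×450, 2.4×16×6×450) = 42.12 kN/bolt; interior L_c = 49 − 18 = 31, R_n = 100.44 kN/bolt. φR_n = 0.75 × (1×42.12 + 2×100.44) = 182.3 kN.
Tension yield (gross): A_g = 132×6 = 792 mm². φR_n = 0.90 × 345 × 792 = 245.9 kN.
Tension rupture (net): A_n = (132 − 1×20)×6 = 672 mm² (U = 1.0, A_e = A_n). φR_n = 0.75 × 450 × 672 = 226.8 kN.
Block shear: shear path 1×[22+2×49] = 1×120 mm, A_gv = 720, A_nv = 1×(120 − 2.5×20)×6 = 420 mm²; tension to near edge: (24 − 0.5×20)×6 = 84 mm². R_n = min(0.6×450×420, 0.6×345×720) + 1.0×450×84 = min(113.4, 149.04) + 37.8 = 151.2 kN. φR_n = 0.75 × 151.2 = 113.4 kN.
Governing: min(212.2, 182.3, 245.9, 226.8, 113.4) = 113.4 kN → block shear.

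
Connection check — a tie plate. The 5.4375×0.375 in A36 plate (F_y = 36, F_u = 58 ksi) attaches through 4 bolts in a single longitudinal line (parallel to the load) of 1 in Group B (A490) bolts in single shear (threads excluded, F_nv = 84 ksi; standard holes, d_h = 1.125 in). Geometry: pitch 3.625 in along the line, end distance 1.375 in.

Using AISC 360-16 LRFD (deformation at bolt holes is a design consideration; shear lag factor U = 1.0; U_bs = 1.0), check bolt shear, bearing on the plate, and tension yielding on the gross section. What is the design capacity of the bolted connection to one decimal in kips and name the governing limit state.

Bolt shear: A_b = π(1)²/4 = 0.7854 in². φR_n = 0.75 × 84 × 0.7854 × 4 × 1 = 197.9 kips.
Bearing (0.375 in plate, F_u = 58 ksi): end bolts L_c = 1.375 − 1.125/2 = 0.8125, R_n = min(1.2×0.8125×0.375×58, 2.4×1×0.375×58) = 21.206 kips/bolt; interior L_c = 3.625 − 1.125 = 2.5, R_n = 52.2 kips/bolt. φR_n = 0.75 × (1×21.206 + 3×52.2) = 133.4 kips.
Tension yield (gross): A_g = 5.4375×0.375 = 2.0391 in². φR_n = 0.90 × 36 × 2.0391 = 66.1 kips.
Governing: min(197.9, 133.4, 66.1) = 66.1 kips → gross-section yield.

66.1 kips (gross-section yield governs)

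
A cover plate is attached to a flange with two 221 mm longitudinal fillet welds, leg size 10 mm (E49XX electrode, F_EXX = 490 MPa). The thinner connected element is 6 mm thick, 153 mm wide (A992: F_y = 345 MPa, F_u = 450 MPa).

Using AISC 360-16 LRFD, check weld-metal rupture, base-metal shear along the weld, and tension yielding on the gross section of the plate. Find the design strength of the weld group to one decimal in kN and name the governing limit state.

285.0 kN (gross-section yield governs)

Weld metal: throat = 0.707×10 = 7.07 mm, L = 2×221 = 442 mm. φR_n = 0.75 × 0.6 × 490 × 7.07 × 442 = 689.0 kN.
Base metal shear (6 mm plate): yield φR_n = 1.0×0.6×345×6×442 = 549.0 kN; rupture φR_n = 0.75×0.6×450×6×442 = 537.0 kN; take 537.0 kN (rupture).
Tension yield (gross): A_g = 153×6 = 918 mm². φR_n = 0.90 × 345 × 918 = 285.0 kN.
Governing: min(689.0, 537.0, 285.0) = 285.0 kN → gross-section yield.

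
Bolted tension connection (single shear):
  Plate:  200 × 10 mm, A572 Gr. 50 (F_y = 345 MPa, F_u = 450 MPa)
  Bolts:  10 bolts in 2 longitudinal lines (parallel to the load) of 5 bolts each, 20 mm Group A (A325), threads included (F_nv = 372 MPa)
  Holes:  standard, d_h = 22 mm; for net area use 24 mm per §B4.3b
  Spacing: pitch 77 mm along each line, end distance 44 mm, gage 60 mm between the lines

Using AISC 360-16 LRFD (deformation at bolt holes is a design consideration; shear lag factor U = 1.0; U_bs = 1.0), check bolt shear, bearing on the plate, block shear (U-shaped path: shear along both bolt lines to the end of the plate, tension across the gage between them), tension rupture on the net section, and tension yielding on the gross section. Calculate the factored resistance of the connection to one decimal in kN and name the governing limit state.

Bolt shear: A_b = π(20)²/4 = 314.16 mm². φR_n = 0.75 × 372 × 314.16 × 10 × 1 = 876.5 kN.
Bearing (10 mm plate, F_u = 450 MPa): end bolts L_c = 44 − 22/2 = 33, R_n = min(1.2×33×10×450, 2.4×20×10×450) = 178.2 kN/bolt; interior L_c = 77 − 22 = 55, R_n = 216 kN/bolt. φR_n = 0.75 × (2×178.2 + 8×216) = 1563.3 kN.
Block shear: shear path 2×[44+4×77] = 2×352 mm, A_gv = 7040, A_nv = 2×(352 − 4.5×24)×10 = 4880 mm²; tension across gage: (60 − 1×24)×10 = 360 mm². R_n = min(0.6×450×4880, 0.6×345×7040) + 1.0×450×360 = min(1317.6, 1457.3) + 162 = 1479.6 kN. φR_n = 0.75 × 1479.6 = 1109.7 kN.
Tension rupture (net): A_n = (200 − 2×24)×10 = 1520 mm² (U = 1.0, A_e = A_n). φR_n = 0.75 × 450 × 1520 = 513.0 kN.
Tension yield (gross): A_g = 200×10 = 2000 mm². φR_n = 0.90 × 345 × 2000 = 621.0 kN.
Governing: min(876.5, 1563.3, 1109.7, 513.0, 621.0) = 513.0 kN → net-section rupture.

513.0 kN (net-section rupture governs)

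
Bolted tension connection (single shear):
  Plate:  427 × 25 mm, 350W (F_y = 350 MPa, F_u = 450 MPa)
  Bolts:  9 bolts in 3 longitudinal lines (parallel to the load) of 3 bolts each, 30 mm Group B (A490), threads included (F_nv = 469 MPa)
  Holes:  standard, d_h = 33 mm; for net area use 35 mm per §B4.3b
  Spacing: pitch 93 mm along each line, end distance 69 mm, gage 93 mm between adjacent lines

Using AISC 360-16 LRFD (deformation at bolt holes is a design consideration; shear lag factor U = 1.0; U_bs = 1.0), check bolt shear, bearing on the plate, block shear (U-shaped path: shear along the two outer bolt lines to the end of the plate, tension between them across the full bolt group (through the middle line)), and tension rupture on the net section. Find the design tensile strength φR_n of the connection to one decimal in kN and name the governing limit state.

2237.7 kN (bolt shear governs)

Bolt shear: A_b = π(30)²/4 = 706.86 mm². φR_n = 0.75 × 469 × 706.86 × 9 × 1 = 2237.7 kN.
Bearing (25 mm plate, F_u = 450 MPa): end bolts L_c = 69 − 33/2 = 52.5, R_n = min(1.2×52.5×25×450, 2.4×30×25×450) = 708.75 kN/bolt; interior L_c = 93 − 33 = 60, R_n = 810 kN/bolt. φR_n = 0.75 × (3×708.75 + 6×810) = 5239.7 kN.
Block shear: shear path 2×[69+2×93] = 2×255 mm, A_gv = 12750, A_nv = 2×(255 − 2.5×35)×25 = 8375 mm²; tension across gage: (186 − 2×35)×25 = 2900 mm². R_n = min(0.6×450×8375, 0.6×350×12750) + 1.0×450×2900 = min(2261.3, 2677.5) + 1305 = 3566.3 kN. φR_n = 0.75 × 3566.3 = 2674.7 kN.
Tension rupture (net): A_n = (427 − 3×35)×25 = 8050 mm² (U = 1.0, A_e = A_n). φR_n = 0.75 × 450 × 8050 = 2716.9 kN.
Governing: min(2237.7, 5239.7, 2674.7, 2716.9) = 2237.7 kN → bolt shear.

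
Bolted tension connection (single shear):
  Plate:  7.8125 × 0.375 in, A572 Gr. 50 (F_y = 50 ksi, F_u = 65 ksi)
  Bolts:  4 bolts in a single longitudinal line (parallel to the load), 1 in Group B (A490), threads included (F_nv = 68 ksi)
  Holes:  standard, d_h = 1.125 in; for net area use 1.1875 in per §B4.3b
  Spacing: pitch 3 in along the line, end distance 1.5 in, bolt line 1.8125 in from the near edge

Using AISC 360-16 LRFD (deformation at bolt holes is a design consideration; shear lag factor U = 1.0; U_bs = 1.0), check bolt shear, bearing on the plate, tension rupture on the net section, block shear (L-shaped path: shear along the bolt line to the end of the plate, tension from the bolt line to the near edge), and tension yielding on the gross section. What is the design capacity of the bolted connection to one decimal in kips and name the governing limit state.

91.9 kips (block shear governs)

Bolt shear: A_b = π(1)²/4 = 0.7854 in². φR_n = 0.75 × 68 × 0.7854 × 4 × 1 = 160.2 kips.
Bearing (0.375 in plate, F_u = 65 ksi): end bolts L_c = 1.5 − 1.125/2 = 0.9375, R_n = min(1.2×0.9375×0.375×65, 2.4×1×0.375×65) = 27.422 kips/bolt; interior L_c = 3 − 1.125 = 1.875, R_n = 54.844 kips/bolt. φR_n = 0.75 × (1×27.422 + 3×54.844) = 144.0 kips.
Tension rupture (net): A_n = (7.8125 − 1×1.1875)×0.375 = 2.4844 in² (U = 1.0, A_e = A_n). φR_n = 0.75 × 65 × 2.4844 = 121.1 kips.
Block shear: shear path 1×[1.5+3×3] = 1×10.5 in, A_gv = 3.9375, A_nv = 1×(10.5 − 3.5×1.1875)×0.375 = 2.3789 in²; tension to near edge: (1.8125 − 0.5×1.1875)×0.375 = 0.45703 in². R_n = min(0.6×65×2.3789, 0.6×50×3.9375) + 1.0×65×0.45703 = min(92.777, 118.13) + 29.707 = 122.48 kips. φR_n = 0.75 × 122.48 = 91.9 kips.
Tension yield (gross): A_g = 7.8125×0.375 = 2.9297 in². φR_n = 0.90 × 50 × 2.9297 = 131.8 kips.
Governing: min(160.2, 144.0, 121.1, 91.9, 131.8) = 91.9 kips → block shear.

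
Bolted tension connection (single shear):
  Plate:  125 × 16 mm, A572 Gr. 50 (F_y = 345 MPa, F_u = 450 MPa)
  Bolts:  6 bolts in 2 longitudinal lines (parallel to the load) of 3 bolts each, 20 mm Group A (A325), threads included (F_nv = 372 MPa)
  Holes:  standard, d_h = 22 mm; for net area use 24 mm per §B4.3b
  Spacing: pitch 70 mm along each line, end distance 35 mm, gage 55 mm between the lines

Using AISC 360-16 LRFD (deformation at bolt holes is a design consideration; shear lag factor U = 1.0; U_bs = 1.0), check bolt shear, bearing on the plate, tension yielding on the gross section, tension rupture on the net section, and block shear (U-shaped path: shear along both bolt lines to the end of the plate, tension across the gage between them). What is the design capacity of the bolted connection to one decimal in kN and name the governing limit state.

Bolt shear: A_b = π(20)²/4 = 314.16 mm². φR_n = 0.75 × 372 × 314.16 × 6 × 1 = 525.9 kN.
Bearing (16 mm plate, F_u = 450 MPa): end bolts L_c = 35 − 22/2 = 24, R_n = min(1.2×24×16×450, 2.4×20×16×450) = 207.36 kN/bolt; interior L_c = 70 − 22 = 48, R_n = 345.6 kN/bolt. φR_n = 0.75 × (2×207.36 + 4×345.6) = 1347.8 kN.
Tension yield (gross): A_g = 125×16 = 2000 mm². φR_n = 0.90 × 345 × 2000 = 621.0 kN.
Tension rupture (net): A_n = (125 − 2×24)×16 = 1232 mm² (U = 1.0, A_e = A_n). φR_n = 0.75 × 450 × 1232 = 415.8 kN.
Block shear: shear path 2×[35+2×70] = 2×175 mm, A_gv = 5600, A_nv = 2×(175 − 2.5×24)×16 = 3680 mm²; tension across gage: (55 − 1×24)×16 = 496 mm². R_n = min(0.6×450×3680, 0.6×345×5600) + 1.0×450×496 = min(993.6, 1159.2) + 223.2 = 1216.8 kN. φR_n = 0.75 × 1216.8 = 912.6 kN.
Governing: min(525.9, 1347.8, 621.0, 415.8, 912.6) = 415.8 kN → net-section rupture.

415.8 kN (net-section rupture governs)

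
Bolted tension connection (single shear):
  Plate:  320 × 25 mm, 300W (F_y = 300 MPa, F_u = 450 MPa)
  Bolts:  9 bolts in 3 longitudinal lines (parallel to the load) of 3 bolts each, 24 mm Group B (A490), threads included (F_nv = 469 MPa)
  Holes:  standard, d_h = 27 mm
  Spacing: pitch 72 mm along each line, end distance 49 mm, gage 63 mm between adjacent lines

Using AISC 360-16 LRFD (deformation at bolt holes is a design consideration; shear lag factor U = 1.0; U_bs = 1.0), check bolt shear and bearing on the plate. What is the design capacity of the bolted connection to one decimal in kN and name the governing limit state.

1432.2 kN (bolt shear governs)

Bolt shear: A_b = π(24)²/4 = 452.39 mm². φR_n = 0.75 × 469 × 452.39 × 9 × 1 = 1432.2 kN.
Bearing (25 mm plate, F_u = 450 MPa): end bolts L_c = 49 − 27/2 = 35.5, R_n = min(1.2×35.5×25×450, 2.4×24×25×450) = 479.25 kN/bolt; interior L_c = 72 − 27 = 45, R_n = 607.5 kN/bolt. φR_n = 0.75 × (3×479.25 + 6×607.5) = 3812.1 kN.
Governing: min(1432.2, 3812.1) = 1432.2 kN → bolt shear.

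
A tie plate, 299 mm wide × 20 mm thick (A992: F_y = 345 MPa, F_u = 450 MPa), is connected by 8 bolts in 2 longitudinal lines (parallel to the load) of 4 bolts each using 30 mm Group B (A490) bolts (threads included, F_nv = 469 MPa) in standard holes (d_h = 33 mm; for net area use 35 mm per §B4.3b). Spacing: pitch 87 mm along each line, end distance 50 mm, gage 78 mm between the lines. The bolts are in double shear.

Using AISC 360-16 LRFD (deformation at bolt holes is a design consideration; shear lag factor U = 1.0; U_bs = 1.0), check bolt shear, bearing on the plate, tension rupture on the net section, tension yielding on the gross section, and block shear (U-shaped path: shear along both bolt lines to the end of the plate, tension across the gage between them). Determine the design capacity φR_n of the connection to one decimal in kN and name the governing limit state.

Bolt shear: A_b = π(30)²/4 = 706.86 mm². φR_n = 0.75 × 469 × 706.86 × 8 × 2 = 3978.2 kN.
Bearing (20 mm plate, F_u = 450 MPa): end bolts L_c = 50 − 33/2 = 33.5, R_n = min(1.2×33.5×20×450, 2.4×30×20×450) = 361.8 kN/bolt; interior L_c = 87 − 33 = 54, R_n = 583.2 kN/bolt. φR_n = 0.75 × (2×361.8 + 6×583.2) = 3167.1 kN.
Tension rupture (net): A_n = (299 − 2×35)×20 = 4580 mm² (U = 1.0, A_e = A_n). φR_n = 0.75 × 450 × 4580 = 1545.8 kN.
Tension yield (gross): A_g = 299×20 = 5980 mm². φR_n = 0.90 × 345 × 5980 = 1856.8 kN.
Block shear: shear path 2×[50+3×87] = 2×311 mm, A_gv = 12440, A_nv = 2×(311 − 3.5×35)×20 = 7540 mm²; tension across gage: (78 − 1×35)×20 = 860 mm². R_n = min(0.6×450×7540, 0.6×345×12440) + 1.0×450×860 = min(2035.8, 2575.1) + 387 = 2422.8 kN. φR_n = 0.75 × 2422.8 = 1817.1 kN.
Governing: min(3978.2, 3167.1, 1545.8, 1856.8, 1817.1) = 1545.8 kN → net-section rupture.

1545.8 kN (net-section rupture governs)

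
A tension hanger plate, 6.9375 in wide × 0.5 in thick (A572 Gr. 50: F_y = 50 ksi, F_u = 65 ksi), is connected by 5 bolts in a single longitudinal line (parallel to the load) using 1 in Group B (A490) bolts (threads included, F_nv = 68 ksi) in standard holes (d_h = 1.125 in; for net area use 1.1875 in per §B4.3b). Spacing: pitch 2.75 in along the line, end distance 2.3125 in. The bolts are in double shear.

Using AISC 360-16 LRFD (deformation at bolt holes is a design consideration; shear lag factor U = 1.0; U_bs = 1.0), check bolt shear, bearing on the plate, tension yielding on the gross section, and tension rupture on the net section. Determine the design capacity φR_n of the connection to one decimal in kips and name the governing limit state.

140.2 kips (net-section rupture governs)

Bolt shear: A_b = π(1)²/4 = 0.7854 in². φR_n = 0.75 × 68 × 0.7854 × 5 × 2 = 400.6 kips.
Bearing (0.5 in plate, F_u = 65 ksi): end bolts L_c = 2.3125 − 1.125/2 = 1.75, R_n = min(1.2×1.75×0.5×65, 2.4×1×0.5×65) = 68.25 kips/bolt; interior L_c = 2.75 − 1.125 = 1.625, R_n = 63.375 kips/bolt. φR_n = 0.75 × (1×68.25 + 4×63.375) = 241.3 kips.
Tension yield (gross): A_g = 6.9375×0.5 = 3.4688 in². φR_n = 0.90 × 50 × 3.4688 = 156.1 kips.
Tension rupture (net): A_n = (6.9375 − 1×1.1875)×0.5 = 2.875 in² (U = 1.0, A_e = A_n). φR_n = 0.75 × 65 × 2.875 = 140.2 kips.
Governing: min(400.6, 241.3, 156.1, 140.2) = 140.2 kips → net-section rupture.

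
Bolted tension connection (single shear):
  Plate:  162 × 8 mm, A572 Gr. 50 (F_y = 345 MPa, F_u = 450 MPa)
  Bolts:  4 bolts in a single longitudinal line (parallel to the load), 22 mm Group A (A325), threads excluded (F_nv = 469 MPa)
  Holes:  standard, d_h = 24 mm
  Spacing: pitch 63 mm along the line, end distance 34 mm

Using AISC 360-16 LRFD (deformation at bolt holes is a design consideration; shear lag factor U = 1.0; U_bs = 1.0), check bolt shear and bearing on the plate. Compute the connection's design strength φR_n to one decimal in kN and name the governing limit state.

450.4 kN (bearing governs)

Bolt shear: A_b = π(22)²/4 = 380.13 mm². φR_n = 0.75 × 469 × 380.13 × 4 × 1 = 534.8 kN.
Bearing (8 mm plate, F_u = 450 MPa): end bolts L_c = 34 − 24/2 = 22, R_n = min(1.2×22×8×450, 2.4×22×8×450) = 95.04 kN/bolt; interior L_c = 63 − 24 = 39, R_n = 168.48 kN/bolt. φR_n = 0.75 × (1×95.04 + 3×168.48) = 450.4 kN.
Governing: min(534.8, 450.4) = 450.4 kN → bearing.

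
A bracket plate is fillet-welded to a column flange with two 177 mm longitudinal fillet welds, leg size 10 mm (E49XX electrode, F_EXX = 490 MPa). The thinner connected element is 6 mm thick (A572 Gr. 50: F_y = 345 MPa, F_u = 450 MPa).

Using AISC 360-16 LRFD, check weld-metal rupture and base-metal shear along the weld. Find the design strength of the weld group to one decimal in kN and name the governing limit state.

430.1 kN (base-metal shear governs)

Weld metal: throat = 0.707×10 = 7.07 mm, L = 2×177 = 354 mm. φR_n = 0.75 × 0.6 × 490 × 7.07 × 354 = 551.9 kN.
Base metal shear (6 mm plate): yield φR_n = 1.0×0.6×345×6×354 = 439.7 kN; rupture φR_n = 0.75×0.6×450×6×354 = 430.1 kN; take 430.1 kN (rupture).
Governing: min(551.9, 430.1) = 430.1 kN → base-metal shear.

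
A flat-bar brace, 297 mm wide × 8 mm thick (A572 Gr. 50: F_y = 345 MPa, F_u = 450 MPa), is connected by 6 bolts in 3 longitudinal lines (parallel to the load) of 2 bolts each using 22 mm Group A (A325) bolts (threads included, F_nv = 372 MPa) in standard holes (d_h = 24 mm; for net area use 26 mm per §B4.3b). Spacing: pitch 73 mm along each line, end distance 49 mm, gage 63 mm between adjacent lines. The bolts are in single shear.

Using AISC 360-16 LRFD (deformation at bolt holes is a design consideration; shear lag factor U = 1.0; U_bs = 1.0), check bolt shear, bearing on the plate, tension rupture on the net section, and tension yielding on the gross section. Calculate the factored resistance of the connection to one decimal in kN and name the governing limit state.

591.3 kN (net-section rupture governs)

Bolt shear: A_b = π(22)²/4 = 380.13 mm². φR_n = 0.75 × 372 × 380.13 × 6 × 1 = 636.3 kN.
Bearing (8 mm plate, F_u = 450 MPa): end bolts L_c = 49 − 24/2 = 37, R_n = min(1.2×37×8×450, 2.4×22×8×450) = 159.84 kN/bolt; interior L_c = 73 − 24 = 49, R_n = 190.08 kN/bolt. φR_n = 0.75 × (3×159.84 + 3×190.08) = 787.3 kN.
Tension rupture (net): A_n = (297 − 3×26)×8 = 1752 mm² (U = 1.0, A_e = A_n). φR_n = 0.75 × 450 × 1752 = 591.3 kN.
Tension yield (gross): A_g = 297×8 = 2376 mm². φR_n = 0.90 × 345 × 2376 = 737.7 kN.
Governing: min(636.3, 787.3, 591.3, 737.7) = 591.3 kN → net-section rupture.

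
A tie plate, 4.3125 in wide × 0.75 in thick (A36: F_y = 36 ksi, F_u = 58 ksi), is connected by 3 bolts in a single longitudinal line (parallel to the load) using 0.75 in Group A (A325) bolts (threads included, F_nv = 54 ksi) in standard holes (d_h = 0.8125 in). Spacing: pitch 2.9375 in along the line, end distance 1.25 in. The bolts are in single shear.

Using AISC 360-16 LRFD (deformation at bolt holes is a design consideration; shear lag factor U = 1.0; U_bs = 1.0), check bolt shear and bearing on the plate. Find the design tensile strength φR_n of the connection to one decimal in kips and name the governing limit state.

53.7 kips (bolt shear governs)

Bolt shear: A_b = π(0.75)²/4 = 0.44179 in². φR_n = 0.75 × 54 × 0.44179 × 3 × 1 = 53.7 kips.
Bearing (0.75 in plate, F_u = 58 ksi): end bolts L_c = 1.25 − 0.8125/2 = 0.84375, R_n = min(1.2×0.84375×0.75×58, 2.4×0.75×0.75×58) = 44.044 kips/bolt; interior L_c = 2.9375 − 0.8125 = 2.125, R_n = 78.3 kips/bolt. φR_n = 0.75 × (1×44.044 + 2×78.3) = 150.5 kips.
Governing: min(53.7, 150.5) = 53.7 kips → bolt shear.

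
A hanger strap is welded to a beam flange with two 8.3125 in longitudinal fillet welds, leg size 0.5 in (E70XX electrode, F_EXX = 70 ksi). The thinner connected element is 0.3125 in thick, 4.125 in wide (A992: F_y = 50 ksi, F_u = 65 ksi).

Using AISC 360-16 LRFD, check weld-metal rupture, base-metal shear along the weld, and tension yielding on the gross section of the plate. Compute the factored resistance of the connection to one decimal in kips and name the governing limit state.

Weld metal: throat = 0.707×0.5 = 0.3535 in, L = 2×8.3125 = 16.625 in. φR_n = 0.75 × 0.6 × 70 × 0.3535 × 16.625 = 185.1 kips.
Base metal shear (0.3125 in plate): yield φR_n = 1.0×0.6×50×0.3125×16.625 = 155.9 kips; rupture φR_n = 0.75×0.6×65×0.3125×16.625 = 152.0 kips; take 152.0 kips (rupture).
Tension yield (gross): A_g = 4.125×0.3125 = 1.2891 in². φR_n = 0.90 × 50 × 1.2891 = 58.0 kips.
Governing: min(185.1, 152.0, 58.0) = 58.0 kips → gross-section yield.

58.0 kips (gross-section yield governs)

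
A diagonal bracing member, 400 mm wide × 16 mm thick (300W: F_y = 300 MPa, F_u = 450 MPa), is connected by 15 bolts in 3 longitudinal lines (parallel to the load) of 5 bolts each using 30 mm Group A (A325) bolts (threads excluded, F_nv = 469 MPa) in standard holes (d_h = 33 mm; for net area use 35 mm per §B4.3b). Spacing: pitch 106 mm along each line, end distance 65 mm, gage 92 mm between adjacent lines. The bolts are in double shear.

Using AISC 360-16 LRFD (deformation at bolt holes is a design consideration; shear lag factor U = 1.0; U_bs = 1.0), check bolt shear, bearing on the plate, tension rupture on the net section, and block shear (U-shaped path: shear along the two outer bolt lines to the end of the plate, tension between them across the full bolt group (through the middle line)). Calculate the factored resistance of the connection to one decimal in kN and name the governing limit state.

Bolt shear: A_b = π(30)²/4 = 706.86 mm². φR_n = 0.75 × 469 × 706.86 × 15 × 2 = 7459.1 kN.
Bearing (16 mm plate, F_u = 450 MPa): end bolts L_c = 65 − 33/2 = 48.5, R_n = min(1.2×48.5×16×450, 2.4×30×16×450) = 419.04 kN/bolt; interior L_c = 106 − 33 = 73, R_n = 518.4 kN/bolt. φR_n = 0.75 × (3×419.04 + 12×518.4) = 5608.4 kN.
Tension rupture (net): A_n = (400 − 3×35)×16 = 4720 mm² (U = 1.0, A_e = A_n). φR_n = 0.75 × 450 × 4720 = 1593.0 kN.
Block shear: shear path 2×[65+4×106] = 2×489 mm, A_gv = 15648, A_nv = 2×(489 − 4.5×35)×16 = 10608 mm²; tension across gage: (184 − 2×35)×16 = 1824 mm². R_n = min(0.6×450×10608, 0.6×300×15648) + 1.0×450×1824 = min(2864.2, 2816.6) + 820.8 = 3637.4 kN. φR_n = 0.75 × 3637.4 = 2728.1 kN.
Governing: min(7459.1, 5608.4, 1593.0, 2728.1) = 1593.0 kN → net-section rupture.

1593.0 kN (net-section rupture governs)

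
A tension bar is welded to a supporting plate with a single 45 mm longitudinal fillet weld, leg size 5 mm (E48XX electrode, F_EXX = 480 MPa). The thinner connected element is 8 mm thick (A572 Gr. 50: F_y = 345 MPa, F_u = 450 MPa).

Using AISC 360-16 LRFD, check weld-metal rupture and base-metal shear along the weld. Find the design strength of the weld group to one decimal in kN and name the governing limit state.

34.4 kN (weld metal governs)

Weld metal: throat = 0.707×5 = 3.535 mm, L = 45 mm. φR_n = 0.75 × 0.6 × 480 × 3.535 × 45 = 34.4 kN.
Base metal shear (8 mm plate): yield φR_n = 1.0×0.6×345×8×45 = 74.5 kN; rupture φR_n = 0.75×0.6×450×8×45 = 72.9 kN; take 72.9 kN (rupture).
Governing: min(34.4, 72.9) = 34.4 kN → weld metal.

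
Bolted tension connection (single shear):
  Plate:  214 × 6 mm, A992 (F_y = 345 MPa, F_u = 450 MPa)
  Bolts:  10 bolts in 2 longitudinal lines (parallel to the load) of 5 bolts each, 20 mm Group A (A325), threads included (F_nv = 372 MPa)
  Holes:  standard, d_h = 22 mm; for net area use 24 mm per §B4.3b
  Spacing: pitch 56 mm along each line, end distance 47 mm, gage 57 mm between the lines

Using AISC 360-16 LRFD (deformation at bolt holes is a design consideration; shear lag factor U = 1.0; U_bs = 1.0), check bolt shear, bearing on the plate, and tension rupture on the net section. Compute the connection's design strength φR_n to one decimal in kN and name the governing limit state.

336.2 kN (net-section rupture governs)

Bolt shear: A_b = π(20)²/4 = 314.16 mm². φR_n = 0.75 × 372 × 314.16 × 10 × 1 = 876.5 kN.
Bearing (6 mm plate, F_u = 450 MPa): end bolts L_c = 47 − 22/2 = 36, R_n = min(1.2×36×6×450, 2.4×20×6×450) = 116.64 kN/bolt; interior L_c = 56 − 22 = 34, R_n = 110.16 kN/bolt. φR_n = 0.75 × (2×116.64 + 8×110.16) = 835.9 kN.
Tension rupture (net): A_n = (214 − 2×24)×6 = 996 mm² (U = 1.0, A_e = A_n). φR_n = 0.75 × 450 × 996 = 336.2 kN.
Governing: min(876.5, 835.9, 336.2) = 336.2 kN → net-section rupture.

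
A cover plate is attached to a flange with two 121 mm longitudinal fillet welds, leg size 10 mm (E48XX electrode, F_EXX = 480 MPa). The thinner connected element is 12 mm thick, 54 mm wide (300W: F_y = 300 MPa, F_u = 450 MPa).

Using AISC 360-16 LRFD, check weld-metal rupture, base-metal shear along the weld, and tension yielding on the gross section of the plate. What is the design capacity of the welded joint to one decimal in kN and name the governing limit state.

175.0 kN (gross-section yield governs)

Weld metal: throat = 0.707×10 = 7.07 mm, L = 2×121 = 242 mm. φR_n = 0.75 × 0.6 × 480 × 7.07 × 242 = 369.6 kN.
Base metal shear (12 mm plate): yield φR_n = 1.0×0.6×300×12×242 = 522.7 kN; rupture φR_n = 0.75×0.6×450×12×242 = 588.1 kN; take 522.7 kN (yield).
Tension yield (gross): A_g = 54×12 = 648 mm². φR_n = 0.90 × 300 × 648 = 175.0 kN.
Governing: min(369.6, 522.7, 175.0) = 175.0 kN → gross-section yield.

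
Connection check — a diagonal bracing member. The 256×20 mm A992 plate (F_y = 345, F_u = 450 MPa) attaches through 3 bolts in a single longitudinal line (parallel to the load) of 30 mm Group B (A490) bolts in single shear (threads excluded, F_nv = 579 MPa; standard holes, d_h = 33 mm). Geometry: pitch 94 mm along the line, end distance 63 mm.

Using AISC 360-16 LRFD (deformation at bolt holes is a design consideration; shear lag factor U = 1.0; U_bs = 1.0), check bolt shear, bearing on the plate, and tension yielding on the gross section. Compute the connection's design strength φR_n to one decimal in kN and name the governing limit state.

Bolt shear: A_b = π(30)²/4 = 706.86 mm². φR_n = 0.75 × 579 × 706.86 × 3 × 1 = 920.9 kN.
Bearing (20 mm plate, F_u = 450 MPa): end bolts L_c = 63 − 33/2 = 46.5, R_n = min(1.2×46.5×20×450, 2.4×30×20×450) = 502.2 kN/bolt; interior L_c = 94 − 33 = 61, R_n = 648 kN/bolt. φR_n = 0.75 × (1×502.2 + 2×648) = 1348.7 kN.
Tension yield (gross): A_g = 256×20 = 5120 mm². φR_n = 0.90 × 345 × 5120 = 1589.8 kN.
Governing: min(920.9, 1348.7, 1589.8) = 920.9 kN → bolt shear.

920.9 kN (bolt shear governs)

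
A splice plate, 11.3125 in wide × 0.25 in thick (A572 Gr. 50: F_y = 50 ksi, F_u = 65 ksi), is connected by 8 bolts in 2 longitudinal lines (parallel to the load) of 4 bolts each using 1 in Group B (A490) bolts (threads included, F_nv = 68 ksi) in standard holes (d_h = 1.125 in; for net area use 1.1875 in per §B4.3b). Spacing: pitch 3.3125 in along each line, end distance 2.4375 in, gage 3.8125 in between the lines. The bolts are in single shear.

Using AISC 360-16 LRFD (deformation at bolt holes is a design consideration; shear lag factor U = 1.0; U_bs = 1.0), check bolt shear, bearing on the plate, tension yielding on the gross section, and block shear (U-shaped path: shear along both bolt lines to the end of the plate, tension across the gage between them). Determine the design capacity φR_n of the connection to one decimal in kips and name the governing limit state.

Bolt shear: A_b = π(1)²/4 = 0.7854 in². φR_n = 0.75 × 68 × 0.7854 × 8 × 1 = 320.4 kips.
Bearing (0.25 in plate, F_u = 65 ksi): end bolts L_c = 2.4375 − 1.125/2 = 1.875, R_n = min(1.2×1.875×0.25×65, 2.4×1×0.25×65) = 36.563 kips/bolt; interior L_c = 3.3125 − 1.125 = 2.1875, R_n = 39 kips/bolt. φR_n = 0.75 × (2×36.563 + 6×39) = 230.3 kips.
Tension yield (gross): A_g = 11.3125×0.25 = 2.8281 in². φR_n = 0.90 × 50 × 2.8281 = 127.3 kips.
Block shear: shear path 2×[2.4375+3×3.3125] = 2×12.375 in, A_gv = 6.1875, A_nv = 2×(12.375 − 3.5×1.1875)×0.25 = 4.1094 in²; tension across gage: (3.8125 − 1×1.1875)×0.25 = 0.65625 in². R_n = min(0.6×65×4.1094, 0.6×50×6.1875) + 1.0×65×0.65625 = min(160.27, 185.63) + 42.656 = 202.93 kips. φR_n = 0.75 × 202.93 = 152.2 kips.
Governing: min(320.4, 230.3, 127.3, 152.2) = 127.3 kips → gross-section yield.

127.3 kips (gross-section yield governs)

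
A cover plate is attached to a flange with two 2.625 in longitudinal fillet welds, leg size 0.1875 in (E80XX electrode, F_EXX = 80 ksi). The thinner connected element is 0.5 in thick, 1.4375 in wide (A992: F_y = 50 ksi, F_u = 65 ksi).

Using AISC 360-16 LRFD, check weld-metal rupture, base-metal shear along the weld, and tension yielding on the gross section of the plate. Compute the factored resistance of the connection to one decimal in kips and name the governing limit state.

25.1 kips (weld metal governs)

Weld metal: throat = 0.707×0.1875 = 0.13256 in, L = 2×2.625 = 5.25 in. φR_n = 0.75 × 0.6 × 80 × 0.13256 × 5.25 = 25.1 kips.
Base metal shear (0.5 in plate): yield φR_n = 1.0×0.6×50×0.5×5.25 = 78.8 kips; rupture φR_n = 0.75×0.6×65×0.5×5.25 = 76.8 kips; take 76.8 kips (rupture).
Tension yield (gross): A_g = 1.4375×0.5 = 0.71875 in². φR_n = 0.90 × 50 × 0.71875 = 32.3 kips.
Governing: min(25.1, 76.8, 32.3) = 25.1 kips → weld metal.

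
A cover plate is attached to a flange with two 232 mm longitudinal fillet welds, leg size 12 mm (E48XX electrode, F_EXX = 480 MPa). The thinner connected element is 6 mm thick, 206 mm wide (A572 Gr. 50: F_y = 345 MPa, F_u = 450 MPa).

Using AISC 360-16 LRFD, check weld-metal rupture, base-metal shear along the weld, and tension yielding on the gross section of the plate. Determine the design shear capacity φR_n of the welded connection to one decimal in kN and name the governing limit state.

Weld metal: throat = 0.707×12 = 8.484 mm, L = 2×232 = 464 mm. φR_n = 0.75 × 0.6 × 480 × 8.484 × 464 = 850.3 kN.
Base metal shear (6 mm plate): yield φR_n = 1.0×0.6×345×6×464 = 576.3 kN; rupture φR_n = 0.75×0.6×450×6×464 = 563.8 kN; take 563.8 kN (rupture).
Tension yield (gross): A_g = 206×6 = 1236 mm². φR_n = 0.90 × 345 × 1236 = 383.8 kN.
Governing: min(850.3, 563.8, 383.8) = 383.8 kN → gross-section yield.

383.8 kN (gross-section yield governs)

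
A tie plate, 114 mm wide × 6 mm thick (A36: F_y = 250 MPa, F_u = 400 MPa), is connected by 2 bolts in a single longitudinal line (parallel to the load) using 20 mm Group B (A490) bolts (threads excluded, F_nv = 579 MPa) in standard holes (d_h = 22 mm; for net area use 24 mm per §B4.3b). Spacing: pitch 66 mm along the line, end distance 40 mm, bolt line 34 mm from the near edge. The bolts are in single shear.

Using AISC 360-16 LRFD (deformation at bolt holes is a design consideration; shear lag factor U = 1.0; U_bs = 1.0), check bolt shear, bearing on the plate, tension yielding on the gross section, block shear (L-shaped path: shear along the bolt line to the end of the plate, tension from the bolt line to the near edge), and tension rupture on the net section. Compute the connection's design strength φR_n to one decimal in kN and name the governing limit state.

111.2 kN (block shear governs)

Bolt shear: A_b = π(20)²/4 = 314.16 mm². φR_n = 0.75 × 579 × 314.16 × 2 × 1 = 272.8 kN.
Bearing (6 mm plate, F_u = 400 MPa): end bolts L_c = 40 − 22/2 = 29, R_n = min(1.2×29×6×400, 2.4×20×6×400) = 83.52 kN/bolt; interior L_c = 66 − 22 = 44, R_n = 115.2 kN/bolt. φR_n = 0.75 × (1×83.52 + 1×115.2) = 149.0 kN.
Tension yield (gross): A_g = 114×6 = 684 mm². φR_n = 0.90 × 250 × 684 = 153.9 kN.
Block shear: shear path 1×[40+1×66] = 1×106 mm, A_gv = 636, A_nv = 1×(106 − 1.5×24)×6 = 420 mm²; tension to near edge: (34 − 0.5×24)×6 = 132 mm². R_n = min(0.6×400×420, 0.6×250×636) + 1.0×400×132 = min(100.8, 95.4) + 52.8 = 148.2 kN. φR_n = 0.75 × 148.2 = 111.2 kN.
Tension rupture (net): A_n = (114 − 1×24)×6 = 540 mm² (U = 1.0, A_e = A_n). φR_n = 0.75 × 400 × 540 = 162.0 kN.
Governing: min(272.8, 149.0, 153.9, 111.2, 162.0) = 111.2 kN → block shear.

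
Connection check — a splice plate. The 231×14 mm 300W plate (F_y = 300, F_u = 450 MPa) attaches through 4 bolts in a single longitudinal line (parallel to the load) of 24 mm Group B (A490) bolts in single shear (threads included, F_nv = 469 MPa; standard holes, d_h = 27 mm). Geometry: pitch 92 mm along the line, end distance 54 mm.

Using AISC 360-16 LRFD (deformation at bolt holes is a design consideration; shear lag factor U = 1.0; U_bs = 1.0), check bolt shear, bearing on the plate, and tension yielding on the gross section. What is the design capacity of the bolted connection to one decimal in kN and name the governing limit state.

636.5 kN (bolt shear governs)

Bolt shear: A_b = π(24)²/4 = 452.39 mm². φR_n = 0.75 × 469 × 452.39 × 4 × 1 = 636.5 kN.
Bearing (14 mm plate, F_u = 450 MPa): end bolts L_c = 54 − 27/2 = 40.5, R_n = min(1.2×40.5×14×450, 2.4×24×14×450) = 306.18 kN/bolt; interior L_c = 92 − 27 = 65, R_n = 362.88 kN/bolt. φR_n = 0.75 × (1×306.18 + 3×362.88) = 1046.1 kN.
Tension yield (gross): A_g = 231×14 = 3234 mm². φR_n = 0.90 × 300 × 3234 = 873.2 kN.
Governing: min(636.5, 1046.1, 873.2) = 636.5 kN → bolt shear.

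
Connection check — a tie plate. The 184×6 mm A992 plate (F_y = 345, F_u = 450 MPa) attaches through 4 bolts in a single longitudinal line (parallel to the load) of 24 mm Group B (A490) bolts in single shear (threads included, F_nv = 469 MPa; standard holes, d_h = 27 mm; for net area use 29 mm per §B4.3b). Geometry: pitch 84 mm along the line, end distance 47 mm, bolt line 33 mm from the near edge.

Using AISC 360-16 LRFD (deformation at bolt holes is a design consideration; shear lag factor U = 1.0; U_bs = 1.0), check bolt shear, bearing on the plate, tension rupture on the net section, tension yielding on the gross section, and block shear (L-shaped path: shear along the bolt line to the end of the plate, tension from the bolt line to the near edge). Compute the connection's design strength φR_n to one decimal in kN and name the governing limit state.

277.4 kN (block shear governs)

Bolt shear: A_b = π(24)²/4 = 452.39 mm². φR_n = 0.75 × 469 × 452.39 × 4 × 1 = 636.5 kN.
Bearing (6 mm plate, F_u = 450 MPa): end bolts L_c = 47 − 27/2 = 33.5, R_n = min(1.2×33.5×6×450, 2.4×24×6×450) = 108.54 kN/bolt; interior L_c = 84 − 27 = 57, R_n = 155.52 kN/bolt. φR_n = 0.75 × (1×108.54 + 3×155.52) = 431.3 kN.
Tension rupture (net): A_n = (184 − 1×29)×6 = 930 mm² (U = 1.0, A_e = A_n). φR_n = 0.75 × 450 × 930 = 313.9 kN.
Tension yield (gross): A_g = 184×6 = 1104 mm². φR_n = 0.90 × 345 × 1104 = 342.8 kN.
Block shear: shear path 1×[47+3×84] = 1×299 mm, A_gv = 1794, A_nv = 1×(299 − 3.5×29)×6 = 1185 mm²; tension to near edge: (33 − 0.5×29)×6 = 111 mm². R_n = min(0.6×450×1185, 0.6×345×1794) + 1.0×450×111 = min(319.95, 371.36) + 49.95 = 369.9 kN. φR_n = 0.75 × 369.9 = 277.4 kN.
Governing: min(636.5, 431.3, 313.9, 342.8, 277.4) = 277.4 kN → block shear.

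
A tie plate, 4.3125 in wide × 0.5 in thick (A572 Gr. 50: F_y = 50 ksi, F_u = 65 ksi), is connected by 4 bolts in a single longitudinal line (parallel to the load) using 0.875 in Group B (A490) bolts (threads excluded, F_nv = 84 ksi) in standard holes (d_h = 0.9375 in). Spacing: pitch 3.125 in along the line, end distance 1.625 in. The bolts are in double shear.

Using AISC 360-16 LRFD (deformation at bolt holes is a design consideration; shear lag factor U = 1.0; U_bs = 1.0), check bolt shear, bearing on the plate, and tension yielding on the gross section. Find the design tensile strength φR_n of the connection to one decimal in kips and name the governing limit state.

97.0 kips (gross-section yield governs)

Bolt shear: A_b = π(0.875)²/4 = 0.60132 in². φR_n = 0.75 × 84 × 0.60132 × 4 × 2 = 303.1 kips.
Bearing (0.5 in plate, F_u = 65 ksi): end bolts L_c = 1.625 − 0.9375/2 = 1.15625, R_n = min(1.2×1.15625×0.5×65, 2.4×0.875×0.5×65) = 45.094 kips/bolt; interior L_c = 3.125 − 0.9375 = 2.1875, R_n = 68.25 kips/bolt. φR_n = 0.75 × (1×45.094 + 3×68.25) = 187.4 kips.
Tension yield (gross): A_g = 4.3125×0.5 = 2.1563 in². φR_n = 0.90 × 50 × 2.1563 = 97.0 kips.
Governing: min(303.1, 187.4, 97.0) = 97.0 kips → gross-section yield.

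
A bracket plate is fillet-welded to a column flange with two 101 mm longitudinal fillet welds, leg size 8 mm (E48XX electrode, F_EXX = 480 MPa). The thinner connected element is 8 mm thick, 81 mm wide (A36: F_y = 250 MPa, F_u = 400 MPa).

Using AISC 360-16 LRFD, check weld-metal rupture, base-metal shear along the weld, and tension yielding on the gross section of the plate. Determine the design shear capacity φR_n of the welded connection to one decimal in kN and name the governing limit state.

145.8 kN (gross-section yield governs)

Weld metal: throat = 0.707×8 = 5.656 mm, L = 2×101 = 202 mm. φR_n = 0.75 × 0.6 × 480 × 5.656 × 202 = 246.8 kN.
Base metal shear (8 mm plate): yield φR_n = 1.0×0.6×250×8×202 = 242.4 kN; rupture φR_n = 0.75×0.6×400×8×202 = 290.9 kN; take 242.4 kN (yield).
Tension yield (gross): A_g = 81×8 = 648 mm². φR_n = 0.90 × 250 × 648 = 145.8 kN.
Governing: min(246.8, 242.4, 145.8) = 145.8 kN → gross-section yield.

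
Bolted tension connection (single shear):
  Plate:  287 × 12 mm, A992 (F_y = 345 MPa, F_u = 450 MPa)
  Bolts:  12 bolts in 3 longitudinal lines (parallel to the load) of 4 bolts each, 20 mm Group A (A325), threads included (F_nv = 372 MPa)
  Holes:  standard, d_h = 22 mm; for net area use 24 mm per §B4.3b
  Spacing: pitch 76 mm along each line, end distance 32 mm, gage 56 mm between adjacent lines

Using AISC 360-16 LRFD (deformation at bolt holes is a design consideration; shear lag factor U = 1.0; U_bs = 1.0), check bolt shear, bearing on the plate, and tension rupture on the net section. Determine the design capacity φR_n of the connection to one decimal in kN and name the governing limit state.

870.8 kN (net-section rupture governs)

Bolt shear: A_b = π(20)²/4 = 314.16 mm². φR_n = 0.75 × 372 × 314.16 × 12 × 1 = 1051.8 kN.
Bearing (12 mm plate, F_u = 450 MPa): end bolts L_c = 32 − 22/2 = 21, R_n = min(1.2×21×12×450, 2.4×20×12×450) = 136.08 kN/bolt; interior L_c = 76 − 22 = 54, R_n = 259.2 kN/bolt. φR_n = 0.75 × (3×136.08 + 9×259.2) = 2055.8 kN.
Tension rupture (net): A_n = (287 − 3×24)×12 = 2580 mm² (U = 1.0, A_e = A_n). φR_n = 0.75 × 450 × 2580 = 870.8 kN.
Governing: min(1051.8, 2055.8, 870.8) = 870.8 kN → net-section rupture.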